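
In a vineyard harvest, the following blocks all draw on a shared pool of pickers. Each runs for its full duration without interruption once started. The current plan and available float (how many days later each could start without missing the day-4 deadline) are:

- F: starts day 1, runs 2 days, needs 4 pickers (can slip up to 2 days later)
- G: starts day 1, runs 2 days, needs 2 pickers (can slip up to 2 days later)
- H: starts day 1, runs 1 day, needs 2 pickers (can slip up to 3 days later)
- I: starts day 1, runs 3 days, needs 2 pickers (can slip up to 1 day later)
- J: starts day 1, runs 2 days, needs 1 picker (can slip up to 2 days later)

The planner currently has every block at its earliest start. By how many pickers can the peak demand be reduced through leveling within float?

5

Early-start peak: d1:11  d2:9  d3:2  d4:0 ⇒ 11.
Leveled (F@1, G@3, H@1, I@2, J@3): d1:6  d2:6  d3:5  d4:5 ⇒ 6.
Reduction 11 − 6 = 5.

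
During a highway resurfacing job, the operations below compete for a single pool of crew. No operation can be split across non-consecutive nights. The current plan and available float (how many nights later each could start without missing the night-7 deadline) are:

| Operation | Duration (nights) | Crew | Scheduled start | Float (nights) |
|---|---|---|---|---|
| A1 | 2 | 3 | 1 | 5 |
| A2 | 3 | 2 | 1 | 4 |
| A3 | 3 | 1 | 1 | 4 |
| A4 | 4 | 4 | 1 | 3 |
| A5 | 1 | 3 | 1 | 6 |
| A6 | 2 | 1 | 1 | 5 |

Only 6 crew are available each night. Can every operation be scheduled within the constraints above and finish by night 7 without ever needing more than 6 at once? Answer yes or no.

yes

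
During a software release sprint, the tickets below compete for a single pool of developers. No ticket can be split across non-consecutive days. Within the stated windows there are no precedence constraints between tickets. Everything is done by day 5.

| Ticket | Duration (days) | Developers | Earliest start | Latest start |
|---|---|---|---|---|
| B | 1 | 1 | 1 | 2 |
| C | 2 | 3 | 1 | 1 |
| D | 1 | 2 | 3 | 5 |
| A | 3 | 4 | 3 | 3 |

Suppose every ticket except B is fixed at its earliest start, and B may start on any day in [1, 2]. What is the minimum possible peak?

B@1: d1:4  d2:3  d3:6  d4:4  d5:4 → peak 6
B@2: d1:3  d2:4  d3:6  d4:4  d5:4 → peak 6
Best is B@1, peak 6.

6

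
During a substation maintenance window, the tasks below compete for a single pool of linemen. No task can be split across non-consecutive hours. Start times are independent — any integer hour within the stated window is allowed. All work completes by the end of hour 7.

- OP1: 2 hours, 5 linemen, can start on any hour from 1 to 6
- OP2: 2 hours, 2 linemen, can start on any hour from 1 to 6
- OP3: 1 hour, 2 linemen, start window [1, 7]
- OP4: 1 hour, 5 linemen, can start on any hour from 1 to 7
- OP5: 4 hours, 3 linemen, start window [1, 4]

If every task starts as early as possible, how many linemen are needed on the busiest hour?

17

Early-start schedule: OP1@1, OP2@1, OP3@1, OP4@1, OP5@1.
Load per hour: hour 1: 17, hour 2: 10, hour 3: 3, hour 4: 3, hour 5: 0, hour 6: 0, hour 7: 0.
Peak is 17.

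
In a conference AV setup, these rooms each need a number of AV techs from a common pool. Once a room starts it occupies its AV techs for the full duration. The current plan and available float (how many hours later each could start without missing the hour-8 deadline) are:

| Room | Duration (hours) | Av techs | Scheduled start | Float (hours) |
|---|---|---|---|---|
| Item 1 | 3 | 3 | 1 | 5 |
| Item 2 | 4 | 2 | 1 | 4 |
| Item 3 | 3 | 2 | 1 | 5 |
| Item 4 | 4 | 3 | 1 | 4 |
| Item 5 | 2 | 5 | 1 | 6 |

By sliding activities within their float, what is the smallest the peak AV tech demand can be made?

Early-start (Item 1@1, Item 2@1, Item 3@1, Item 4@1, Item 5@1) gives peak 15: h1:15  h2:15  h3:10  h4:5  h5:0  h6:0  h7:0  h8:0.
Shift Item 2→4, Item 3→4, Item 5→7.
Schedule Item 1@1, Item 2@4, Item 3@4, Item 4@1, Item 5@7: h1:6  h2:6  h3:6  h4:7  h5:4  h6:4  h7:7  h8:5 — peak 7.

7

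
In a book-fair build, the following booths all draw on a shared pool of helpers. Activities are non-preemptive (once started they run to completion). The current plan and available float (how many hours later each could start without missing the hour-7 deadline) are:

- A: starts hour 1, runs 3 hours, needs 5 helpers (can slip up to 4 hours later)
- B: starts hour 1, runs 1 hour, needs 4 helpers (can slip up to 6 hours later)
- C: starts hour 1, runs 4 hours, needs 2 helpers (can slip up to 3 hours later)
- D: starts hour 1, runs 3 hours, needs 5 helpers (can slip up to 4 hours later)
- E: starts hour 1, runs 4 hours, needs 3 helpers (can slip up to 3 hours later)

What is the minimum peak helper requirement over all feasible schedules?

9

Early-start (A@1, B@1, C@1, D@1, E@1) gives peak 19: h1:19  h2:15  h3:15  h4:5  h5:0  h6:0  h7:0.
Shift B→4, D→5, E→4.
Schedule A@1, B@4, C@1, D@5, E@4: h1:7  h2:7  h3:7  h4:9  h5:8  h6:8  h7:8 — peak 9.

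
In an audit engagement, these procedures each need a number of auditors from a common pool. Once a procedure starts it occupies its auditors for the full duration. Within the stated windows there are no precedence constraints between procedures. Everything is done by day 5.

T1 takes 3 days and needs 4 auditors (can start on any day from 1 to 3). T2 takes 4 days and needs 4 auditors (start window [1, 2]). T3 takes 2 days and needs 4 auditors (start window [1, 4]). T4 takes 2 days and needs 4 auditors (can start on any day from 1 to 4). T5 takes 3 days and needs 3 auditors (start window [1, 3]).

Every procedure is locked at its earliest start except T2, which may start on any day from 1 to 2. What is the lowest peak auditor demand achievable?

19

T2@1: d1:19  d2:19  d3:11  d4:4  d5:0 → peak 19
T2@2: d1:15  d2:19  d3:11  d4:4  d5:4 → peak 19
Best is T2@1, peak 19.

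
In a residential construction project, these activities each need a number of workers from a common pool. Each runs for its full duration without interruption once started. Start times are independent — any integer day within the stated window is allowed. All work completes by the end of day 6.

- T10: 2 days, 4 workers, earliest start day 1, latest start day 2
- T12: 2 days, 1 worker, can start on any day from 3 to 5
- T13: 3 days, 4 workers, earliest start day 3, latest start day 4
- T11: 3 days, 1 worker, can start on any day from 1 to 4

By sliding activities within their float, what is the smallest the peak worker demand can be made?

5

Early-start (T10@1, T12@3, T13@3, T11@1) gives peak 6: d1:5  d2:5  d3:6  d4:5  d5:4  d6:0.
Shift T13→4.
Schedule T10@1, T12@3, T13@4, T11@1: d1:5  d2:5  d3:2  d4:5  d5:4  d6:4 — peak 5.
Total worker-days = 25 over 6 days ⇒ peak ≥ ⌈25/6⌉ = 5, so 5 is optimal.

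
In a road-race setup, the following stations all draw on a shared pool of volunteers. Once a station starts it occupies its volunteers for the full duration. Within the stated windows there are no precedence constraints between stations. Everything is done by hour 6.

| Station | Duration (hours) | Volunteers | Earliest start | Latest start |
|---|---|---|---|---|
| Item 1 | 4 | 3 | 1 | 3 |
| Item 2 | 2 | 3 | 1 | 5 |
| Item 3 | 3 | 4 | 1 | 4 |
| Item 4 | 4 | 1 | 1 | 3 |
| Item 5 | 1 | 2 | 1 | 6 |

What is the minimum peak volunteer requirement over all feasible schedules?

8

Early-start (Item 1@1, Item 2@1, Item 3@1, Item 4@1, Item 5@1) gives peak 13: h1:13  h2:11  h3:8  h4:4  h5:0  h6:0.
Shift Item 3→3, Item 5→5.
Schedule Item 1@1, Item 2@1, Item 3@3, Item 4@1, Item 5@5: h1:7  h2:7  h3:8  h4:8  h5:6  h6:0 — peak 8.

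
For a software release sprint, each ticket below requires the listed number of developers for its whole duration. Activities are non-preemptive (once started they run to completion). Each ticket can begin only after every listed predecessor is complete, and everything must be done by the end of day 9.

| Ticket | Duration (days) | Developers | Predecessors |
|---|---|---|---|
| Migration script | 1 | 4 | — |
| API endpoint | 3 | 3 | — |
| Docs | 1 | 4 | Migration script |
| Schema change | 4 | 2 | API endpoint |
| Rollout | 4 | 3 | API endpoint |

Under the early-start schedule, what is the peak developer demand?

Early-start schedule: Migration script@1, API endpoint@1, Docs@2, Schema change@4, Rollout@4.
Load per day: day 1: 7, day 2: 7, day 3: 3, day 4: 5, day 5: 5, day 6: 5, day 7: 5, day 8: 0, day 9: 0.
Peak is 7.

7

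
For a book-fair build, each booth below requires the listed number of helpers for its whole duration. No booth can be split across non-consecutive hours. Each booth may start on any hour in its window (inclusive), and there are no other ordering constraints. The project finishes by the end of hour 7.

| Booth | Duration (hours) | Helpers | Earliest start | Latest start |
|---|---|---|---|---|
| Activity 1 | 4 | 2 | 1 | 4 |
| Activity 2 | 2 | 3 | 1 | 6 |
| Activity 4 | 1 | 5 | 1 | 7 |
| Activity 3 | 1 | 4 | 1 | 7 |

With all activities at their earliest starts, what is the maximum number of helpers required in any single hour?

14

Early-start schedule: Activity 1@1, Activity 2@1, Activity 4@1, Activity 3@1.
Load per hour: hour 1: 14, hour 2: 5, hour 3: 2, hour 4: 2, hour 5: 0, hour 6: 0, hour 7: 0.
Peak is 14.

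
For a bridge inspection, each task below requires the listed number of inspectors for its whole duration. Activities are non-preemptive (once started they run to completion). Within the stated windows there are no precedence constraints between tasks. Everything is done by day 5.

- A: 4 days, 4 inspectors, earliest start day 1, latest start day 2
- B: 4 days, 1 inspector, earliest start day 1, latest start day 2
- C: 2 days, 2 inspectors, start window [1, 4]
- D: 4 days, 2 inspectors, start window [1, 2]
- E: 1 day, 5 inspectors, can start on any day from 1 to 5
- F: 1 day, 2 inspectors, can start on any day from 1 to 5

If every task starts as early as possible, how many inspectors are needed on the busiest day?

Early-start schedule: A@1, B@1, C@1, D@1, E@1, F@1.
Load per day: day 1: 16, day 2: 9, day 3: 7, day 4: 7, day 5: 0.
Peak is 16.

16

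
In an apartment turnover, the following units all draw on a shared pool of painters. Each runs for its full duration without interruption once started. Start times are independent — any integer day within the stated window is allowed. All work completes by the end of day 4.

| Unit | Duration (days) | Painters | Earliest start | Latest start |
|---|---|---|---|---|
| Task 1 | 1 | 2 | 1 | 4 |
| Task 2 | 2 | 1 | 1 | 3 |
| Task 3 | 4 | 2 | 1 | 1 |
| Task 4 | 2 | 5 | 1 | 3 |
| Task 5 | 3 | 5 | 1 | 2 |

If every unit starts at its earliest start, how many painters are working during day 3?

7

At early start, day 3 has: Task 3, Task 5.
Demand: 2 + 5 = 7.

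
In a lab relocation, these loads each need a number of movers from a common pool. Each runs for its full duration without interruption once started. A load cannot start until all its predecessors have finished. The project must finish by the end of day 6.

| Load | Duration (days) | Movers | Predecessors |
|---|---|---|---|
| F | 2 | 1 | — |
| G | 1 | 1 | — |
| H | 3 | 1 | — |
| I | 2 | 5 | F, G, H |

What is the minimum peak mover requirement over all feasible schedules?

Schedule F@1, G@1, H@1, I@4: d1:3  d2:2  d3:1  d4:5  d5:5  d6:0 — peak 5.

5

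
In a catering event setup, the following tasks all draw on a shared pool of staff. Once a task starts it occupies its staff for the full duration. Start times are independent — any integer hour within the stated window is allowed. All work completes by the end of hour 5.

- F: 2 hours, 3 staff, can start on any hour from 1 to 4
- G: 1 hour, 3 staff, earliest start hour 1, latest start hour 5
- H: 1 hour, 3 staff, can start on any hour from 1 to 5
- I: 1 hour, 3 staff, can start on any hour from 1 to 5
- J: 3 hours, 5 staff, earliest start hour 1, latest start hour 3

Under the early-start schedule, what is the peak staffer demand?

17

Early-start schedule: F@1, G@1, H@1, I@1, J@1.
Load per hour: hour 1: 17, hour 2: 8, hour 3: 5, hour 4: 0, hour 5: 0.
Peak is 17.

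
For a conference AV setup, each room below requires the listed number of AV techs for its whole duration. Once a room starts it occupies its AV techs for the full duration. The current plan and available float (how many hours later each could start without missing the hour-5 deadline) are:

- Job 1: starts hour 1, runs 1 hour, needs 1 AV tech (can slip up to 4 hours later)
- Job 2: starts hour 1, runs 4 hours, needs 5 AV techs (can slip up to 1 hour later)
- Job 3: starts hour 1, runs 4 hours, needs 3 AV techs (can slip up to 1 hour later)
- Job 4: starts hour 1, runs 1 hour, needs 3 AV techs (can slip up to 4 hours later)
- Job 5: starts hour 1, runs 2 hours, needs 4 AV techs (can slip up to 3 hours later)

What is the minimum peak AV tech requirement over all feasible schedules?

12

Early-start (Job 1@1, Job 2@1, Job 3@1, Job 4@1, Job 5@1) gives peak 16: h1:16  h2:12  h3:8  h4:8  h5:0.
Shift Job 5→2.
Schedule Job 1@1, Job 2@1, Job 3@1, Job 4@1, Job 5@2: h1:12  h2:12  h3:12  h4:8  h5:0 — peak 12.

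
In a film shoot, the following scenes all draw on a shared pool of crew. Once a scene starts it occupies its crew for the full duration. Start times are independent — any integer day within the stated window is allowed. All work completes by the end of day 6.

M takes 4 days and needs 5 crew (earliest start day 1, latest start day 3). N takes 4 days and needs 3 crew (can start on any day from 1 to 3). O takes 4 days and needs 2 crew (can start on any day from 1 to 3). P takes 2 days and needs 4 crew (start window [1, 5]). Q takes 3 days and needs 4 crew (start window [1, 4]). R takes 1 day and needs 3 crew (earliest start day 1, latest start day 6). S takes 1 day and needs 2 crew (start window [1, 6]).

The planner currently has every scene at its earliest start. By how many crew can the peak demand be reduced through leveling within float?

Early-start peak: d1:23  d2:18  d3:14  d4:10  d5:0  d6:0 ⇒ 23.
Leveled (M@1, N@1, O@1, P@1, Q@3, R@5, S@5): d1:14  d2:14  d3:14  d4:14  d5:9  d6:0 ⇒ 14.
Reduction 23 − 14 = 9.

9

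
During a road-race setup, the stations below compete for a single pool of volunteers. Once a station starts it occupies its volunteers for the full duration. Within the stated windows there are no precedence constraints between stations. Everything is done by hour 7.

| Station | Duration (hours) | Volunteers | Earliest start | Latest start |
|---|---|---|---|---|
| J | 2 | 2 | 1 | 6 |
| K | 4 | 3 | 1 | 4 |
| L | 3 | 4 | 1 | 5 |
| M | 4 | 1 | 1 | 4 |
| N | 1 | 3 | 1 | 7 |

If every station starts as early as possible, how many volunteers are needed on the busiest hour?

Early-start schedule: J@1, K@1, L@1, M@1, N@1.
Load per hour: hour 1: 13, hour 2: 10, hour 3: 8, hour 4: 4, hour 5: 0, hour 6: 0, hour 7: 0.
Peak is 13.

13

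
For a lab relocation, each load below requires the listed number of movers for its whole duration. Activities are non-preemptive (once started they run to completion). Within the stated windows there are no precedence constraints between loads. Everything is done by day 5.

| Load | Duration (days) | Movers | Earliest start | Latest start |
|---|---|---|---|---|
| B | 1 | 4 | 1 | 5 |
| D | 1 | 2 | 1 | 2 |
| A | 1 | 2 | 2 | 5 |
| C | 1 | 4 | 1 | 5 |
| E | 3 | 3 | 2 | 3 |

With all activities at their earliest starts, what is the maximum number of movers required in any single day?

Early-start schedule: B@1, D@1, A@2, C@1, E@2.
Load per day: day 1: 10, day 2: 5, day 3: 3, day 4: 3, day 5: 0.
Peak is 10.

10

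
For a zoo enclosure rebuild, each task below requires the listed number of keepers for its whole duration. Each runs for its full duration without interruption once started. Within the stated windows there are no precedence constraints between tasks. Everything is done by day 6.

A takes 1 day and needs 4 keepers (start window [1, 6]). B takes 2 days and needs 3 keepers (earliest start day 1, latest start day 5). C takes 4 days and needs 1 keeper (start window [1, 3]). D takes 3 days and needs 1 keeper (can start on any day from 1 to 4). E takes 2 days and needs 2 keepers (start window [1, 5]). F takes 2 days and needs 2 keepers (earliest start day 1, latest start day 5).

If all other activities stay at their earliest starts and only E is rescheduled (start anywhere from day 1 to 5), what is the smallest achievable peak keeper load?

E@1: d1:13  d2:9  d3:2  d4:1  d5:0  d6:0 → peak 13
E@2: d1:11  d2:9  d3:4  d4:1  d5:0  d6:0 → peak 11
E@3: d1:11  d2:7  d3:4  d4:3  d5:0  d6:0 → peak 11
E@4: d1:11  d2:7  d3:2  d4:3  d5:2  d6:0 → peak 11
E@5: d1:11  d2:7  d3:2  d4:1  d5:2  d6:2 → peak 11
Best is E@2, peak 11.

11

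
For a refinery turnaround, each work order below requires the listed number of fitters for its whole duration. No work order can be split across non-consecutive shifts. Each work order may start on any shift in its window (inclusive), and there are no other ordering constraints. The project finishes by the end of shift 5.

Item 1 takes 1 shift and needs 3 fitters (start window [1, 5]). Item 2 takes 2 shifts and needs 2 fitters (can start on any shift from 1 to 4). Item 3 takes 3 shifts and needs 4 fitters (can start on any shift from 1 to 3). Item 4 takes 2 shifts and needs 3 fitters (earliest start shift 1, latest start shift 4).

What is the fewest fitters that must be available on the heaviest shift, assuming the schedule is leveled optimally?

Early-start (Item 1@1, Item 2@1, Item 3@1, Item 4@1) gives peak 12: s1:12  s2:9  s3:4  s4:0  s5:0.
Shift Item 2→2, Item 3→3.
Schedule Item 1@1, Item 2@2, Item 3@3, Item 4@1: s1:6  s2:5  s3:6  s4:4  s5:4 — peak 6.

6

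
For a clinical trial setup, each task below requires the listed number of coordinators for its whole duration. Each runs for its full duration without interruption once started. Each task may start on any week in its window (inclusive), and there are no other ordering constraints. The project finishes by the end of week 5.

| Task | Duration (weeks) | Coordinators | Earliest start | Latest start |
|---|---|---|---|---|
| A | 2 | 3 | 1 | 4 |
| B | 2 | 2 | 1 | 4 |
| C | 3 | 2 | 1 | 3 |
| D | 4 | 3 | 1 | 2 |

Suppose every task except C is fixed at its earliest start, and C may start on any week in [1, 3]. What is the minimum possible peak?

8

C@1: w1:10  w2:10  w3:5  w4:3  w5:0 → peak 10
C@2: w1:8  w2:10  w3:5  w4:5  w5:0 → peak 10
C@3: w1:8  w2:8  w3:5  w4:5  w5:2 → peak 8
Best is C@3, peak 8.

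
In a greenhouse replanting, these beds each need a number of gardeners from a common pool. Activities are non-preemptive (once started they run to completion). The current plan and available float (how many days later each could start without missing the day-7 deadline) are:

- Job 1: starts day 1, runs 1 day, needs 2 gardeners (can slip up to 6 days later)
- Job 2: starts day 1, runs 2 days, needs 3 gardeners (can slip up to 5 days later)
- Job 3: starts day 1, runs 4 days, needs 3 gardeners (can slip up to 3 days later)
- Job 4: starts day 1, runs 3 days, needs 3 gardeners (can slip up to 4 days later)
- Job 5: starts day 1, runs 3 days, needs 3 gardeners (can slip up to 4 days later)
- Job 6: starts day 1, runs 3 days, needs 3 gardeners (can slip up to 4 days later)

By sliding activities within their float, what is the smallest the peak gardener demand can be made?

Early-start (Job 1@1, Job 2@1, Job 3@1, Job 4@1, Job 5@1, Job 6@1) gives peak 17: d1:17  d2:15  d3:12  d4:3  d5:0  d6:0  d7:0.
Shift Job 4→2, Job 5→3, Job 6→5.
Schedule Job 1@1, Job 2@1, Job 3@1, Job 4@2, Job 5@3, Job 6@5: d1:8  d2:9  d3:9  d4:9  d5:6  d6:3  d7:3 — peak 9.

9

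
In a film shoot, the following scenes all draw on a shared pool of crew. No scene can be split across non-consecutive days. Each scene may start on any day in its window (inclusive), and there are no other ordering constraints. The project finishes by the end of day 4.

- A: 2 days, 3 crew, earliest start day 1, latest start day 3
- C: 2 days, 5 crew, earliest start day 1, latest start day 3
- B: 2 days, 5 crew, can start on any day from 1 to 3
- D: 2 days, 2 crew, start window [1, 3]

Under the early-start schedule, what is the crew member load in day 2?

15

At early start, day 2 has: A, C, B, D.
Demand: 3 + 5 + 5 + 2 = 15.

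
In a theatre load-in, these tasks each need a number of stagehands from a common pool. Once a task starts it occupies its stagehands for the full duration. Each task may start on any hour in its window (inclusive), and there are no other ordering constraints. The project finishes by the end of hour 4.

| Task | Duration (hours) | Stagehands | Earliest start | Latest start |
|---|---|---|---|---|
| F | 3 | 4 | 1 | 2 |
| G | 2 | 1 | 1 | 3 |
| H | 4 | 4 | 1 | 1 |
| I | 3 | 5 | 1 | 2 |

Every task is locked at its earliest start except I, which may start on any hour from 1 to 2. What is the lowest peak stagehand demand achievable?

I@1: h1:14  h2:14  h3:13  h4:4 → peak 14
I@2: h1:9  h2:14  h3:13  h4:9 → peak 14
Best is I@1, peak 14.

14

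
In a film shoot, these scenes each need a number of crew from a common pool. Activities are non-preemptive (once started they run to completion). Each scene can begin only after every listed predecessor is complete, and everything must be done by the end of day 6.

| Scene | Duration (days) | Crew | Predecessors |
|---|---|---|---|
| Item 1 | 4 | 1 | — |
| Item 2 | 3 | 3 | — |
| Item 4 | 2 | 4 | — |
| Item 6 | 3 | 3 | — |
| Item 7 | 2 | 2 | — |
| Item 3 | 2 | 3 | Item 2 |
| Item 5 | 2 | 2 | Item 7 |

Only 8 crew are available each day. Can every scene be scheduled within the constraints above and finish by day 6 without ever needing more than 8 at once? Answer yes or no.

Schedule Item 1@1, Item 2@1, Item 4@1, Item 6@4, Item 7@3, Item 3@5, Item 5@5: d1:8  d2:8  d3:6  d4:6  d5:8  d6:8 — peak 8 ≤ 8.

yes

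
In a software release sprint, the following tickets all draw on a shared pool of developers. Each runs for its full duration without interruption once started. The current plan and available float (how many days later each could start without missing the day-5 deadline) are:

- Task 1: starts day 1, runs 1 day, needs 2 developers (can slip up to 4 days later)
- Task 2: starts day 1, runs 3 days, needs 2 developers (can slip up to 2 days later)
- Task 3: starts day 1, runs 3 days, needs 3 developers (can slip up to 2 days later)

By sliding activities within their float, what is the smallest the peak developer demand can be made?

Early-start (Task 1@1, Task 2@1, Task 3@1) gives peak 7: d1:7  d2:5  d3:5  d4:0  d5:0.
Shift Task 3→2.
Schedule Task 1@1, Task 2@1, Task 3@2: d1:4  d2:5  d3:5  d4:3  d5:0 — peak 5.

5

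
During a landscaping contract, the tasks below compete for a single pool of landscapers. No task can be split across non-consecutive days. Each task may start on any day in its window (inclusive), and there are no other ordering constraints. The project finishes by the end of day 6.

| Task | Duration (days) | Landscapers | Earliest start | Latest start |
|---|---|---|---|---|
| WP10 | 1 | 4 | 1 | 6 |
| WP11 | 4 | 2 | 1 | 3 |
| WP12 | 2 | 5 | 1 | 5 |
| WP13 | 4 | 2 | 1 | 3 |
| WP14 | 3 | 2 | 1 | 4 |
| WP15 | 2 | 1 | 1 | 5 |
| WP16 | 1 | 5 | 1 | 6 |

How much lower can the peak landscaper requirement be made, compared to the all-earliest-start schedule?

Early-start peak: d1:21  d2:12  d3:6  d4:4  d5:0  d6:0 ⇒ 21.
Leveled (WP10@2, WP11@1, WP12@5, WP13@3, WP14@2, WP15@3, WP16@1): d1:7  d2:8  d3:7  d4:7  d5:7  d6:7 ⇒ 8.
Reduction 21 − 8 = 13.

13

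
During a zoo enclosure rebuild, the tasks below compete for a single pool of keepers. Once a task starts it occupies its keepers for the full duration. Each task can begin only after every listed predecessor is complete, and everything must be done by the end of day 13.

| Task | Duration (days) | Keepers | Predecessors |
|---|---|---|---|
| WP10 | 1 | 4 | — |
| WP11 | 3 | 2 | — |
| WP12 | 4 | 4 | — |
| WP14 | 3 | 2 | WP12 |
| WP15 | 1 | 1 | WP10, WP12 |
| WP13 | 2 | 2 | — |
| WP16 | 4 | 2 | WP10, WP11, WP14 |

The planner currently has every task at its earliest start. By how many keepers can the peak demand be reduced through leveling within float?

Early-start peak: d1:12  d2:8  d3:6  d4:4  d5:3  d6:2  d7:2  d8:2  d9:2  d10:2  d11:2  d12:0  d13:0 ⇒ 12.
Leveled (WP10@1, WP11@6, WP12@2, WP14@6, WP15@9, WP13@9, WP16@10): d1:4  d2:4  d3:4  d4:4  d5:4  d6:4  d7:4  d8:4  d9:3  d10:4  d11:2  d12:2  d13:2 ⇒ 4.
Reduction 12 − 4 = 8.

8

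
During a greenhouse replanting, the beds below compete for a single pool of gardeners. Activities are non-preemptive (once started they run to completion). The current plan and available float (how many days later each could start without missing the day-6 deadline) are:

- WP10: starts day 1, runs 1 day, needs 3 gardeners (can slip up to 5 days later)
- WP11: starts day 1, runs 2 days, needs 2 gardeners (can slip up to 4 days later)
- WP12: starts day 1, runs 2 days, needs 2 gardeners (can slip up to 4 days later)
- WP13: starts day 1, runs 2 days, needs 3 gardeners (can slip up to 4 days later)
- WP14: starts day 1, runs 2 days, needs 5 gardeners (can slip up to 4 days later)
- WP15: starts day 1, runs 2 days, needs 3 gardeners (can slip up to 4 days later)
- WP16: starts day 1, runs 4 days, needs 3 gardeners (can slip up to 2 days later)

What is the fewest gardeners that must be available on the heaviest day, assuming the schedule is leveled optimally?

8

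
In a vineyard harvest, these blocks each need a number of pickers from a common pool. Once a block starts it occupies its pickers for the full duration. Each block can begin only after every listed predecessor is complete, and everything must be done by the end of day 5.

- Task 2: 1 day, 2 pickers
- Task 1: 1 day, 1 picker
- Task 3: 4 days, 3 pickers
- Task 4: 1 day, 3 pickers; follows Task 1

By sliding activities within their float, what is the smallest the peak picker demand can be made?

Early-start (Task 2@1, Task 1@1, Task 3@1, Task 4@2) gives peak 6: d1:6  d2:6  d3:3  d4:3  d5:0.
Shift Task 1→2, Task 4→5.
Schedule Task 2@1, Task 1@2, Task 3@1, Task 4@5: d1:5  d2:4  d3:3  d4:3  d5:3 — peak 5.

5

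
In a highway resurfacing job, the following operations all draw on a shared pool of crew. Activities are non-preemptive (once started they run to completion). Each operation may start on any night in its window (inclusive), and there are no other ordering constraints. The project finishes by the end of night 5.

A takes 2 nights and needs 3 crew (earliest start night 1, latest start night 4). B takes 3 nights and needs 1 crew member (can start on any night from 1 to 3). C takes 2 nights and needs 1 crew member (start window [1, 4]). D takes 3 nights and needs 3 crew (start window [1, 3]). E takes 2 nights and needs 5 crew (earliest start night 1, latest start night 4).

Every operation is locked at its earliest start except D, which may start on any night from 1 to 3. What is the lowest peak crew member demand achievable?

10

D@1: n1:13  n2:13  n3:4  n4:0  n5:0 → peak 13
D@2: n1:10  n2:13  n3:4  n4:3  n5:0 → peak 13
D@3: n1:10  n2:10  n3:4  n4:3  n5:3 → peak 10
Best is D@3, peak 10.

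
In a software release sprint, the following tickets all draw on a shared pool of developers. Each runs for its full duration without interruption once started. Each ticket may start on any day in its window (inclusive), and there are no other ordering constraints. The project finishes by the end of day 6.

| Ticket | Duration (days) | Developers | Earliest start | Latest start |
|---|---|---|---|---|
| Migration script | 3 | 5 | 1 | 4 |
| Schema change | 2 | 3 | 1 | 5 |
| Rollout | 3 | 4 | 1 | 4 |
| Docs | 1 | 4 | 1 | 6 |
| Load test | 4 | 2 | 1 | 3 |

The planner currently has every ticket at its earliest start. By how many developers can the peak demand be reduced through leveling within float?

9

Early-start peak: d1:18  d2:14  d3:11  d4:2  d5:0  d6:0 ⇒ 18.
Leveled (Migration script@1, Schema change@4, Rollout@4, Docs@1, Load test@2): d1:9  d2:7  d3:7  d4:9  d5:9  d6:4 ⇒ 9.
Reduction 18 − 9 = 9.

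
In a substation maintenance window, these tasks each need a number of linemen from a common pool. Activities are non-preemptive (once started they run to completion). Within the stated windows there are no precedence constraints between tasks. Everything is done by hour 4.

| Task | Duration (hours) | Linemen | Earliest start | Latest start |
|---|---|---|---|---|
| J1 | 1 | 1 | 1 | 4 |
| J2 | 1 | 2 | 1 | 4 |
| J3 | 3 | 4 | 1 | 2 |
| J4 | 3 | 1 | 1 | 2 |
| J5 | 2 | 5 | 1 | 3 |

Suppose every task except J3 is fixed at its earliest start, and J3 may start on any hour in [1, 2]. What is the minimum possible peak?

J3@1: h1:13  h2:10  h3:5  h4:0 → peak 13
J3@2: h1:9  h2:10  h3:5  h4:4 → peak 10
Best is J3@2, peak 10.

10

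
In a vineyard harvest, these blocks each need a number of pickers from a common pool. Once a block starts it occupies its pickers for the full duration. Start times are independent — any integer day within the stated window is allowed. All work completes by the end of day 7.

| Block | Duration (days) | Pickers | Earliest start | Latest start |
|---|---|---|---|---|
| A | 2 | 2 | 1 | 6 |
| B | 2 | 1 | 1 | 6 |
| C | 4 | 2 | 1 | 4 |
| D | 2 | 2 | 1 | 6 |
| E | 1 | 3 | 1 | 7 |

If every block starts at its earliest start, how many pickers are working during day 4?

2

At early start, day 4 has: C.
Demand: 2 = 2.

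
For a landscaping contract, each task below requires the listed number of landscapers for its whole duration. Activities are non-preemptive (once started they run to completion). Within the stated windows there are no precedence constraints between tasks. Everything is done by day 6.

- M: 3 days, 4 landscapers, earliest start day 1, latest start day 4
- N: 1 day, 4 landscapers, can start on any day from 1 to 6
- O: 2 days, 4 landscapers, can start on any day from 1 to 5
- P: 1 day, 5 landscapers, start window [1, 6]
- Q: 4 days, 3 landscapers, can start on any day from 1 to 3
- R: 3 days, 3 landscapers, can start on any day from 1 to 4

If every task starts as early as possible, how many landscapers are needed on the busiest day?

Early-start schedule: M@1, N@1, O@1, P@1, Q@1, R@1.
Load per day: day 1: 23, day 2: 14, day 3: 10, day 4: 3, day 5: 0, day 6: 0.
Peak is 23.

23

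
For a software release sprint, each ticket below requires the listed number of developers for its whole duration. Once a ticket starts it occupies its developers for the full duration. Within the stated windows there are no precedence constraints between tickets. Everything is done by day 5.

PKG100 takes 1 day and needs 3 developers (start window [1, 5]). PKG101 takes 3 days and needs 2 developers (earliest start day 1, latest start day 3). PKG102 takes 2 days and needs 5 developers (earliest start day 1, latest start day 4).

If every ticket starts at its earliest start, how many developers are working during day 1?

10

At early start, day 1 has: PKG100, PKG101, PKG102.
Demand: 3 + 2 + 5 = 10.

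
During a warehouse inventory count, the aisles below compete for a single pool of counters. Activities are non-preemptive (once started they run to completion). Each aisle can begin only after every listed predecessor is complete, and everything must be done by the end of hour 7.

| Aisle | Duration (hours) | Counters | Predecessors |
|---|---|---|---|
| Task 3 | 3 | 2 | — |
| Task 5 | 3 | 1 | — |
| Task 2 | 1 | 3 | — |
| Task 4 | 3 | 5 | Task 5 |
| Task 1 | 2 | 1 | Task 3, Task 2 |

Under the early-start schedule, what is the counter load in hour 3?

3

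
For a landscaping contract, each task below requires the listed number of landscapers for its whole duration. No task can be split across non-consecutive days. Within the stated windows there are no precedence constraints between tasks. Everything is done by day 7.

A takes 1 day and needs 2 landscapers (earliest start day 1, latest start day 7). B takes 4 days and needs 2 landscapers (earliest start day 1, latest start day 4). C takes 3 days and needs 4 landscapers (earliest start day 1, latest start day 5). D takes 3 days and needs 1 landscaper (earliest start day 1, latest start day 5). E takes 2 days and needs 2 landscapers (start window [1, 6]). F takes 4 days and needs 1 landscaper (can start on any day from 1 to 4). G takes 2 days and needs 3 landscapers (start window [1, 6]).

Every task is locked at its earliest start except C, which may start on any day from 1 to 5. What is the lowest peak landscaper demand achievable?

11

C@1: d1:15  d2:13  d3:8  d4:3  d5:0  d6:0  d7:0 → peak 15
C@2: d1:11  d2:13  d3:8  d4:7  d5:0  d6:0  d7:0 → peak 13
C@3: d1:11  d2:9  d3:8  d4:7  d5:4  d6:0  d7:0 → peak 11
C@4: d1:11  d2:9  d3:4  d4:7  d5:4  d6:4  d7:0 → peak 11
C@5: d1:11  d2:9  d3:4  d4:3  d5:4  d6:4  d7:4 → peak 11
Best is C@3, peak 11.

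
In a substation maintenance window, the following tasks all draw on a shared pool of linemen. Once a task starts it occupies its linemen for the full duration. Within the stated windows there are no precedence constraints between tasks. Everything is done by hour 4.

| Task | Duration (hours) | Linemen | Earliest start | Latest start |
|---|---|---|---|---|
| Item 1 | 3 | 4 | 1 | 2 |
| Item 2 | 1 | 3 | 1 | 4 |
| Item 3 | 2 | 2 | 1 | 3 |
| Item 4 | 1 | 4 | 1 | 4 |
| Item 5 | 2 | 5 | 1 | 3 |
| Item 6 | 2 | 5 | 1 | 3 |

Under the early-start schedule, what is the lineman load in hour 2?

16

At early start, hour 2 has: Item 1, Item 3, Item 5, Item 6.
Demand: 4 + 2 + 5 + 5 = 16.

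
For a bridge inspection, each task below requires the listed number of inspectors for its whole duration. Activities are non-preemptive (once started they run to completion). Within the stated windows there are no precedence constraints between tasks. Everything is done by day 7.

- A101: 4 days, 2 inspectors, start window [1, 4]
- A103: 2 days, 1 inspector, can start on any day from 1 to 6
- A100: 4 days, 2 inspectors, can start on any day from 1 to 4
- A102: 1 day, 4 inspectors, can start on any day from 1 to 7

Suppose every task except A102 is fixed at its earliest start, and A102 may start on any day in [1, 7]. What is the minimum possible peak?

A102@1: d1:9  d2:5  d3:4  d4:4  d5:0  d6:0  d7:0 → peak 9
A102@2: d1:5  d2:9  d3:4  d4:4  d5:0  d6:0  d7:0 → peak 9
A102@3: d1:5  d2:5  d3:8  d4:4  d5:0  d6:0  d7:0 → peak 8
A102@4: d1:5  d2:5  d3:4  d4:8  d5:0  d6:0  d7:0 → peak 8
A102@5: d1:5  d2:5  d3:4  d4:4  d5:4  d6:0  d7:0 → peak 5
A102@6: d1:5  d2:5  d3:4  d4:4  d5:0  d6:4  d7:0 → peak 5
A102@7: d1:5  d2:5  d3:4  d4:4  d5:0  d6:0  d7:4 → peak 5
Best is A102@5, peak 5.

5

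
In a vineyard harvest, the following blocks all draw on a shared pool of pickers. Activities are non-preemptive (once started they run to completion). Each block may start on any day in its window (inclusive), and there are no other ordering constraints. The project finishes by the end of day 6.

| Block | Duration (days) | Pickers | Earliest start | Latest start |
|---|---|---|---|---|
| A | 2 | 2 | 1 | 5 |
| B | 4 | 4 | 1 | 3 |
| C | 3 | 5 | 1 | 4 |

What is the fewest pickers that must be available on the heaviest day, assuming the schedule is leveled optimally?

9

Early-start (A@1, B@1, C@1) gives peak 11: d1:11  d2:11  d3:9  d4:4  d5:0  d6:0.
Shift C→3.
Schedule A@1, B@1, C@3: d1:6  d2:6  d3:9  d4:9  d5:5  d6:0 — peak 9.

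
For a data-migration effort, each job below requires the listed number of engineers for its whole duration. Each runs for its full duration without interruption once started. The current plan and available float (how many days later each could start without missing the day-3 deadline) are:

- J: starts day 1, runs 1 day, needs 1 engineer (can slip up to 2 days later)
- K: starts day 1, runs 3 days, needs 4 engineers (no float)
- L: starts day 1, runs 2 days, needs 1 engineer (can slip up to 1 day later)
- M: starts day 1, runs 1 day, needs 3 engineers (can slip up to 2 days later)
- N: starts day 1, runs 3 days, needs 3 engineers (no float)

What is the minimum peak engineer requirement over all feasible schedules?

Early-start (J@1, K@1, L@1, M@1, N@1) gives peak 12: d1:12  d2:8  d3:7.
Shift M→3.
Schedule J@1, K@1, L@1, M@3, N@1: d1:9  d2:8  d3:10 — peak 10.
No arrangement of the 18 feasible schedules does better.

10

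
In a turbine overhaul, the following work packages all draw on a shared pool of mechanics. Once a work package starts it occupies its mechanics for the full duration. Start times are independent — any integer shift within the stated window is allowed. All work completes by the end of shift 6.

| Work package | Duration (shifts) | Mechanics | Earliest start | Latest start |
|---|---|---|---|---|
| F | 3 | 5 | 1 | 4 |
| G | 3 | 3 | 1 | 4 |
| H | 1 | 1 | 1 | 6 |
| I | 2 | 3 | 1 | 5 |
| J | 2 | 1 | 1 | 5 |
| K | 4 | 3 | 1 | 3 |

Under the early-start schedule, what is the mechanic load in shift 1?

At early start, shift 1 has: F, G, H, I, J, K.
Demand: 5 + 3 + 1 + 3 + 1 + 3 = 16.

16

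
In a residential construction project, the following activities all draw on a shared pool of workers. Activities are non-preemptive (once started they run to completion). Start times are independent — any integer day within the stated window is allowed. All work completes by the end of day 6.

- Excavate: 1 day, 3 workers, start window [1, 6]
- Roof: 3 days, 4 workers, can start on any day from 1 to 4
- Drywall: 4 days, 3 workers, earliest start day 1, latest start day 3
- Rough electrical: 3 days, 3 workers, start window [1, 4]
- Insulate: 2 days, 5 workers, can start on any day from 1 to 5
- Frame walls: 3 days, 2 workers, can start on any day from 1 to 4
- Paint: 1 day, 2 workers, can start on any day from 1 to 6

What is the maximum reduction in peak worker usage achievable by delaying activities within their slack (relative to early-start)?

12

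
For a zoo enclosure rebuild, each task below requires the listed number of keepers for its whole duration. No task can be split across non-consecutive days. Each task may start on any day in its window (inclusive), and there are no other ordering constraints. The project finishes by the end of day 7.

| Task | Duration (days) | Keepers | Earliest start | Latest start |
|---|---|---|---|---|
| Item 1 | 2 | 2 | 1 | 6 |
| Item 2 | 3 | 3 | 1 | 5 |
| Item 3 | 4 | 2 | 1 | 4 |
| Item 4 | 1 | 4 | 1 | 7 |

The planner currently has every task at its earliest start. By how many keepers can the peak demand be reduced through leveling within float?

6

Early-start peak: d1:11  d2:7  d3:5  d4:2  d5:0  d6:0  d7:0 ⇒ 11.
Leveled (Item 1@1, Item 2@1, Item 3@3, Item 4@7): d1:5  d2:5  d3:5  d4:2  d5:2  d6:2  d7:4 ⇒ 5.
Reduction 11 − 5 = 6.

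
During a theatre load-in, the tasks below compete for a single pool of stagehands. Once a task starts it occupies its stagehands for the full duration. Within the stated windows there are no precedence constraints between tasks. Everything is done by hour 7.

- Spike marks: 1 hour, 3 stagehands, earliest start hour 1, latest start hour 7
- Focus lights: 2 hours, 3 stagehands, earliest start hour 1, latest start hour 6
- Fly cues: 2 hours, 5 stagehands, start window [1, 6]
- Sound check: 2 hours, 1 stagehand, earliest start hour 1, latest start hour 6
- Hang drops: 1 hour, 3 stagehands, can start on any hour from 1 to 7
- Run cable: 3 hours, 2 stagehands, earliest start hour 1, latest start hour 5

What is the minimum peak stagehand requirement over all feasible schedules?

5

Early-start (Spike marks@1, Focus lights@1, Fly cues@1, Sound check@1, Hang drops@1, Run cable@1) gives peak 17: h1:17  h2:11  h3:2  h4:0  h5:0  h6:0  h7:0.
Shift Focus lights→2, Fly cues→4, Sound check→6, Hang drops→6.
Schedule Spike marks@1, Focus lights@2, Fly cues@4, Sound check@6, Hang drops@6, Run cable@1: h1:5  h2:5  h3:5  h4:5  h5:5  h6:4  h7:1 — peak 5.
Total stagehand-hours = 30 over 7 hours ⇒ peak ≥ ⌈30/7⌉ = 5, so 5 is optimal.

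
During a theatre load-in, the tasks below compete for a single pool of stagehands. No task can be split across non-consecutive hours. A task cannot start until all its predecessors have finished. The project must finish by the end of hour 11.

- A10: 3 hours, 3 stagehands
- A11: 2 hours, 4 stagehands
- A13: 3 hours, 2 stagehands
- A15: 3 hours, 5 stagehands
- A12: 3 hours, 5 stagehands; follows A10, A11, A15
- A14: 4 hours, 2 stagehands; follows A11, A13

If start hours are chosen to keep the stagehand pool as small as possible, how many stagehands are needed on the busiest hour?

7

Early-start (A10@1, A11@1, A13@1, A15@1, A12@4, A14@4) gives peak 14: h1:14  h2:14  h3:10  h4:7  h5:7  h6:7  h7:2  h8:0  h9:0  h10:0  h11:0.
Shift A13→3, A15→4, A12→7, A14→6.
Schedule A10@1, A11@1, A13@3, A15@4, A12@7, A14@6: h1:7  h2:7  h3:5  h4:7  h5:7  h6:7  h7:7  h8:7  h9:7  h10:0  h11:0 — peak 7.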